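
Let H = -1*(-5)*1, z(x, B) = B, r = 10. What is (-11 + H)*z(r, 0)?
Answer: 0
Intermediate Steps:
H = 5 (H = 5*1 = 5)
(-11 + H)*z(r, 0) = (-11 + 5)*0 = -6*0 = 0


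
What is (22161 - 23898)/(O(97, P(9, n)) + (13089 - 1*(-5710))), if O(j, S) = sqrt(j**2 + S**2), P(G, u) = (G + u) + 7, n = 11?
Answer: -3628207/39265807 + 193*sqrt(10138)/39265807 ≈ -0.091906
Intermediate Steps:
P(G, u) = 7 + G + u
O(j, S) = sqrt(S**2 + j**2)
(22161 - 23898)/(O(97, P(9, n)) + (13089 - 1*(-5710))) = (22161 - 23898)/(sqrt((7 + 9 + 11)**2 + 97**2) + (13089 - 1*(-5710))) = -1737/(sqrt(27**2 + 9409) + (13089 + 5710)) = -1737/(sqrt(729 + 9409) + 18799) = -1737/(sqrt(10138) + 18799) = -1737/(18799 + sqrt(10138))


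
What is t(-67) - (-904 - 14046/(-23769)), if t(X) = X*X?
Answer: 42724057/7923 ≈ 5392.4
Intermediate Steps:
t(X) = X²
t(-67) - (-904 - 14046/(-23769)) = (-67)² - (-904 - 14046/(-23769)) = 4489 - (-904 - 14046*(-1/23769)) = 4489 - (-904 + 4682/7923) = 4489 - 1*(-7157710/7923) = 4489 + 7157710/7923 = 42724057/7923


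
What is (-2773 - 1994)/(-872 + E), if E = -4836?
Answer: 4767/5708 ≈ 0.83514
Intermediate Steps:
(-2773 - 1994)/(-872 + E) = (-2773 - 1994)/(-872 - 4836) = -4767/(-5708) = -4767*(-1/5708) = 4767/5708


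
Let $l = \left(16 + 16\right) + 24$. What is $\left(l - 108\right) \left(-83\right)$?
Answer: $4316$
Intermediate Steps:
$l = 56$ ($l = 32 + 24 = 56$)
$\left(l - 108\right) \left(-83\right) = \left(56 - 108\right) \left(-83\right) = \left(-52\right) \left(-83\right) = 4316$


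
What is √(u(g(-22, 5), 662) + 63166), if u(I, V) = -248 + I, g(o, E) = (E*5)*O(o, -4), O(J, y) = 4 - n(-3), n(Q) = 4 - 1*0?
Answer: √62918 ≈ 250.83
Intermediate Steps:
n(Q) = 4 (n(Q) = 4 + 0 = 4)
O(J, y) = 0 (O(J, y) = 4 - 1*4 = 4 - 4 = 0)
g(o, E) = 0 (g(o, E) = (E*5)*0 = (5*E)*0 = 0)
√(u(g(-22, 5), 662) + 63166) = √((-248 + 0) + 63166) = √(-248 + 63166) = √62918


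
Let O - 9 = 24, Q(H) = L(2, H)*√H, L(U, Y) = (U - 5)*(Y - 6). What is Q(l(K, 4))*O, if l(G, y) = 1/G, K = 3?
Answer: 187*√3 ≈ 323.89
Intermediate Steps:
L(U, Y) = (-6 + Y)*(-5 + U) (L(U, Y) = (-5 + U)*(-6 + Y) = (-6 + Y)*(-5 + U))
Q(H) = √H*(18 - 3*H) (Q(H) = (30 - 6*2 - 5*H + 2*H)*√H = (30 - 12 - 5*H + 2*H)*√H = (18 - 3*H)*√H = √H*(18 - 3*H))
O = 33 (O = 9 + 24 = 33)
Q(l(K, 4))*O = (3*√(1/3)*(6 - 1/3))*33 = (3*√(⅓)*(6 - 1*⅓))*33 = (3*(√3/3)*(6 - ⅓))*33 = (3*(√3/3)*(17/3))*33 = (17*√3/3)*33 = 187*√3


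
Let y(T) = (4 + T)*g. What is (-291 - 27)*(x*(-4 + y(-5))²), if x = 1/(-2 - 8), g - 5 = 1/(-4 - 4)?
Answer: 801519/320 ≈ 2504.7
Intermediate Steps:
g = 39/8 (g = 5 + 1/(-4 - 4) = 5 + 1/(-8) = 5 - ⅛ = 39/8 ≈ 4.8750)
y(T) = 39/2 + 39*T/8 (y(T) = (4 + T)*(39/8) = 39/2 + 39*T/8)
x = -⅒ (x = 1/(-10) = -⅒ ≈ -0.10000)
(-291 - 27)*(x*(-4 + y(-5))²) = (-291 - 27)*(-(-4 + (39/2 + (39/8)*(-5)))²/10) = -(-159)*(-4 + (39/2 - 195/8))²/5 = -(-159)*(-4 - 39/8)²/5 = -(-159)*(-71/8)²/5 = -(-159)*5041/(5*64) = -318*(-5041/640) = 801519/320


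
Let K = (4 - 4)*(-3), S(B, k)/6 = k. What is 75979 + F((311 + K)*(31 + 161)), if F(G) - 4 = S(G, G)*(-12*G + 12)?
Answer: -256713276721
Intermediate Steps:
S(B, k) = 6*k
K = 0 (K = 0*(-3) = 0)
F(G) = 4 + 6*G*(12 - 12*G) (F(G) = 4 + (6*G)*(-12*G + 12) = 4 + (6*G)*(12 - 12*G) = 4 + 6*G*(12 - 12*G))
75979 + F((311 + K)*(31 + 161)) = 75979 + (4 - 72*(31 + 161)²*(311 + 0)² + 72*((311 + 0)*(31 + 161))) = 75979 + (4 - 72*(311*192)² + 72*(311*192)) = 75979 + (4 - 72*59712² + 72*59712) = 75979 + (4 - 72*3565522944 + 4299264) = 75979 + (4 - 256717651968 + 4299264) = 75979 - 256713352700 = -256713276721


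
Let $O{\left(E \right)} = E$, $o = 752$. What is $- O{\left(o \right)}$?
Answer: $-752$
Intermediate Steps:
$- O{\left(o \right)} = \left(-1\right) 752 = -752$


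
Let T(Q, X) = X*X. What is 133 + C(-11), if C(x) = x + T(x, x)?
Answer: 243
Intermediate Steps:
T(Q, X) = X²
C(x) = x + x²
133 + C(-11) = 133 - 11*(1 - 11) = 133 - 11*(-10) = 133 + 110 = 243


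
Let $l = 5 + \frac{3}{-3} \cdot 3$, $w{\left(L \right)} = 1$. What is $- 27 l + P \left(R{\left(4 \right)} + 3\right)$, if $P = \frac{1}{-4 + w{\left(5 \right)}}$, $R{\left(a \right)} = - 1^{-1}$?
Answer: $- \frac{164}{3} \approx -54.667$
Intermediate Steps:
$R{\left(a \right)} = -1$ ($R{\left(a \right)} = \left(-1\right) 1 = -1$)
$l = 2$ ($l = 5 + 3 \left(- \frac{1}{3}\right) 3 = 5 - 3 = 2$)
$P = - \frac{1}{3}$ ($P = \frac{1}{-4 + 1} = \frac{1}{-3} = - \frac{1}{3} \approx -0.33333$)
$- 27 l + P \left(R{\left(4 \right)} + 3\right) = \left(-27\right) 2 - \frac{-1 + 3}{3} = -54 - \frac{2}{3} = - \frac{164}{3}$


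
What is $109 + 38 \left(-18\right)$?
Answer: $-575$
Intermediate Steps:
$109 + 38 \left(-18\right) = 109 - 684 = -575$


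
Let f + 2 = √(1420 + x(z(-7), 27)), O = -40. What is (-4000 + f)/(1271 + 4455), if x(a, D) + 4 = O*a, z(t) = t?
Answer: -2001/2863 + 2*√106/2863 ≈ -0.69172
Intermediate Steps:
x(a, D) = -4 - 40*a
f = -2 + 4*√106 (f = -2 + √(1420 + (-4 - 40*(-7))) = -2 + √(1420 + (-4 + 280)) = -2 + √(1420 + 276) = -2 + √1696 = -2 + 4*√106 ≈ 39.182)
(-4000 + f)/(1271 + 4455) = (-4000 + (-2 + 4*√106))/(1271 + 4455) = (-4002 + 4*√106)/5726 = (-4002 + 4*√106)*(1/5726) = -2001/2863 + 2*√106/2863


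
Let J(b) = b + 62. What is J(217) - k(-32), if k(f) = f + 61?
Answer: 250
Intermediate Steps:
k(f) = 61 + f
J(b) = 62 + b
J(217) - k(-32) = (62 + 217) - (61 - 32) = 279 - 1*29 = 279 - 29 = 250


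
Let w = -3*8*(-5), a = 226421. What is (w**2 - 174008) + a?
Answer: 66813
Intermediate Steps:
w = 120 (w = -24*(-5) = 120)
(w**2 - 174008) + a = (120**2 - 174008) + 226421 = (14400 - 174008) + 226421 = -159608 + 226421 = 66813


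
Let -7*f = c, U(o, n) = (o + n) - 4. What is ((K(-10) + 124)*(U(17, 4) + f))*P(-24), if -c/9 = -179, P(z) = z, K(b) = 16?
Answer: 716160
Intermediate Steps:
U(o, n) = -4 + n + o (U(o, n) = (n + o) - 4 = -4 + n + o)
c = 1611 (c = -9*(-179) = 1611)
f = -1611/7 (f = -⅐*1611 = -1611/7 ≈ -230.14)
((K(-10) + 124)*(U(17, 4) + f))*P(-24) = ((16 + 124)*((-4 + 4 + 17) - 1611/7))*(-24) = (140*(17 - 1611/7))*(-24) = (140*(-1492/7))*(-24) = -29840*(-24) = 716160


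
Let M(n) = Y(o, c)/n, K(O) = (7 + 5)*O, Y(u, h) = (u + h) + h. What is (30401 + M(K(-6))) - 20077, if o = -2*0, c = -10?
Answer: 185837/18 ≈ 10324.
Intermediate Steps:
o = 0
Y(u, h) = u + 2*h (Y(u, h) = (h + u) + h = u + 2*h)
K(O) = 12*O
M(n) = -20/n (M(n) = (0 + 2*(-10))/n = (0 - 20)/n = -20/n)
(30401 + M(K(-6))) - 20077 = (30401 - 20/(12*(-6))) - 20077 = (30401 - 20/(-72)) - 20077 = (30401 - 20*(-1/72)) - 20077 = (30401 + 5/18) - 20077 = 547223/18 - 20077 = 185837/18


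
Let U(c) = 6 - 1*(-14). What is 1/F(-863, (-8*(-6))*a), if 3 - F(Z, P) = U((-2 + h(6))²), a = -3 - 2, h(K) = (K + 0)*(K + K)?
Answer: -1/17 ≈ -0.058824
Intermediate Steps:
h(K) = 2*K² (h(K) = K*(2*K) = 2*K²)
U(c) = 20 (U(c) = 6 + 14 = 20)
a = -5
F(Z, P) = -17 (F(Z, P) = 3 - 1*20 = 3 - 20 = -17)
1/F(-863, (-8*(-6))*a) = 1/(-17) = -1/17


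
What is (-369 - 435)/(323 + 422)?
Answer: -804/745 ≈ -1.0792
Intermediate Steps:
(-369 - 435)/(323 + 422) = -804/745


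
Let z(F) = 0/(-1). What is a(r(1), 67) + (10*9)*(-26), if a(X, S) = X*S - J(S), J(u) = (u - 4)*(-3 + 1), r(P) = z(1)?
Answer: -2214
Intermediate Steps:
z(F) = 0 (z(F) = 0*(-1) = 0)
r(P) = 0
J(u) = 8 - 2*u (J(u) = (-4 + u)*(-2) = 8 - 2*u)
a(X, S) = -8 + 2*S + S*X (a(X, S) = X*S - (8 - 2*S) = S*X + (-8 + 2*S) = -8 + 2*S + S*X)
a(r(1), 67) + (10*9)*(-26) = (-8 + 2*67 + 67*0) + (10*9)*(-26) = (-8 + 134 + 0) + 90*(-26) = 126 - 2340 = -2214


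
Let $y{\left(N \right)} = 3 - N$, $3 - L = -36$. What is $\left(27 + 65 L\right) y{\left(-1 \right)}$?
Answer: $10248$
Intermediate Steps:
$L = 39$ ($L = 3 - -36 = 3 + 36 = 39$)
$\left(27 + 65 L\right) y{\left(-1 \right)} = \left(27 + 65 \cdot 39\right) \left(3 - -1\right) = \left(27 + 2535\right) \left(3 + 1\right) = 2562 \cdot 4 = 10248$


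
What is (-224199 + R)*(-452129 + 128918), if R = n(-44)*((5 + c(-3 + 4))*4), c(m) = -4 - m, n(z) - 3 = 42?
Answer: 72463582989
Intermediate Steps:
n(z) = 45 (n(z) = 3 + 42 = 45)
R = 0 (R = 45*((5 + (-4 - (-3 + 4)))*4) = 45*((5 + (-4 - 1*1))*4) = 45*((5 + (-4 - 1))*4) = 45*((5 - 5)*4) = 45*(0*4) = 45*0 = 0)
(-224199 + R)*(-452129 + 128918) = (-224199 + 0)*(-452129 + 128918) = -224199*(-323211) = 72463582989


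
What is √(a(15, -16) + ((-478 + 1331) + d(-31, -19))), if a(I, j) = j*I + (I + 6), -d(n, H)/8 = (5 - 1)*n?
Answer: √1626 ≈ 40.324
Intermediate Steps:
d(n, H) = -32*n (d(n, H) = -8*(5 - 1)*n = -32*n)
a(I, j) = 6 + I + I*j (a(I, j) = I*j + (6 + I) = 6 + I + I*j)
√(a(15, -16) + ((-478 + 1331) + d(-31, -19))) = √((6 + 15 + 15*(-16)) + ((-478 + 1331) - 32*(-31))) = √((6 + 15 - 240) + (853 + 992)) = √(-219 + 1845) = √1626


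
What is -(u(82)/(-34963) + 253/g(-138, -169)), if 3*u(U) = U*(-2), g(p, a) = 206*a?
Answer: 20827421/3651605646 ≈ 0.0057036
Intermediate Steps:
u(U) = -2*U/3 (u(U) = (U*(-2))/3 = (-2*U)/3 = -2*U/3)
-(u(82)/(-34963) + 253/g(-138, -169)) = -(-2/3*82/(-34963) + 253/((206*(-169)))) = -(-164/3*(-1/34963) + 253/(-34814)) = -(164/104889 + 253*(-1/34814)) = -(164/104889 - 253/34814) = -1*(-20827421/3651605646) = 20827421/3651605646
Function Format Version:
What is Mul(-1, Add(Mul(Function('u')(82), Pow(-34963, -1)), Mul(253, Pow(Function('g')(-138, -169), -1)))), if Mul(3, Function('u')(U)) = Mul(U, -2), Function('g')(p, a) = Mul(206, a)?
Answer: Rational(20827421, 3651605646) ≈ 0.0057036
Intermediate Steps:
Function('u')(U) = Mul(Rational(-2, 3), U) (Function('u')(U) = Mul(Rational(1, 3), Mul(U, -2)) = Mul(Rational(1, 3), Mul(-2, U)) = Mul(Rational(-2, 3), U))
Mul(-1, Add(Mul(Function('u')(82), Pow(-34963, -1)), Mul(253, Pow(Function('g')(-138, -169), -1)))) = Mul(-1, Add(Mul(Mul(Rational(-2, 3), 82), Pow(-34963, -1)), Mul(253, Pow(Mul(206, -169), -1)))) = Mul(-1, Add(Mul(Rational(-164, 3), Rational(-1, 34963)), Mul(253, Pow(-34814, -1)))) = Mul(-1, Add(Rational(164, 104889), Mul(253, Rational(-1, 34814)))) = Mul(-1, Add(Rational(164, 104889), Rational(-253, 34814))) = Mul(-1, Rational(-20827421, 3651605646)) = Rational(20827421, 3651605646)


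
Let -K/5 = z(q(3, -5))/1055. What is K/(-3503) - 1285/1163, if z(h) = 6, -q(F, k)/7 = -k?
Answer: -949778927/859611679 ≈ -1.1049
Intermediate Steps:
q(F, k) = 7*k (q(F, k) = -(-7)*k = 7*k)
K = -6/211 (K = -30/1055 = -5*6/1055 = -6/211 ≈ -0.028436)
K/(-3503) - 1285/1163 = -6/211/(-3503) - 1285/1163 = -6/211*(-1/3503) - 1285*1/1163 = 6/739133 - 1285/1163 = -949778927/859611679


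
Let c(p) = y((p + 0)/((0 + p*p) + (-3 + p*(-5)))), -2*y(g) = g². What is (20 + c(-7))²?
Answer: 68849036881/172186884 ≈ 399.85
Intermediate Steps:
y(g) = -g²/2
c(p) = -p²/(2*(-3 + p² - 5*p)²) (c(p) = -(p + 0)²/((0 + p*p) + (-3 + p*(-5)))²/2 = -p²/((0 + p²) + (-3 - 5*p))²/2 = -p²/(p² + (-3 - 5*p))²/2 = -p²/(-3 + p² - 5*p)²/2 = -p²/(2*(-3 + p² - 5*p)²))
(20 + c(-7))² = (20 - ½*(-7)²/(3 - 1*(-7)² + 5*(-7))²)² = (20 - ½*49/(3 - 1*49 - 35)²)² = (20 - ½*49/(3 - 49 - 35)²)² = (20 - ½*49/(-81)²)² = (20 - ½*49*1/6561)² = (20 - 49/13122)² = (262391/13122)² = 68849036881/172186884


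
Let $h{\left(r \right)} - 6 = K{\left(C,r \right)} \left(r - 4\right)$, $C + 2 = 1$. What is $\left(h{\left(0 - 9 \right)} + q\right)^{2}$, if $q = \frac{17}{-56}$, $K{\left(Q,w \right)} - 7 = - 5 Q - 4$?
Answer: $\frac{30305025}{3136} \approx 9663.6$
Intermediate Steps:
$C = -1$ ($C = -2 + 1 = -1$)
$K{\left(Q,w \right)} = 3 - 5 Q$ ($K{\left(Q,w \right)} = 7 - \left(4 + 5 Q\right) = 3 - 5 Q$)
$q = - \frac{17}{56}$ ($q = 17 \left(- \frac{1}{56}\right) = - \frac{17}{56} \approx -0.30357$)
$h{\left(r \right)} = -26 + 8 r$ ($h{\left(r \right)} = 6 + \left(3 - -5\right) \left(r - 4\right) = 6 + \left(3 + 5\right) \left(-4 + r\right) = 6 + 8 \left(-4 + r\right) = 6 + \left(-32 + 8 r\right) = -26 + 8 r$)
$\left(h{\left(0 - 9 \right)} + q\right)^{2} = \left(\left(-26 + 8 \left(0 - 9\right)\right) - \frac{17}{56}\right)^{2} = \left(\left(-26 + 8 \left(-9\right)\right) - \frac{17}{56}\right)^{2} = \left(\left(-26 - 72\right) - \frac{17}{56}\right)^{2} = \left(-98 - \frac{17}{56}\right)^{2} = \left(- \frac{5505}{56}\right)^{2} = \frac{30305025}{3136}$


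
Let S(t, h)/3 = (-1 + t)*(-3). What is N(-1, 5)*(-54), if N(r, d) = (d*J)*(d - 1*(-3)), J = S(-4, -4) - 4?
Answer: -88560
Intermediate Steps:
S(t, h) = 9 - 9*t (S(t, h) = 3*((-1 + t)*(-3)) = 3*(3 - 3*t) = 9 - 9*t)
J = 41 (J = (9 - 9*(-4)) - 4 = (9 + 36) - 4 = 45 - 4 = 41)
N(r, d) = 41*d*(3 + d) (N(r, d) = (d*41)*(d - 1*(-3)) = (41*d)*(d + 3) = (41*d)*(3 + d) = 41*d*(3 + d))
N(-1, 5)*(-54) = (41*5*(3 + 5))*(-54) = (41*5*8)*(-54) = 1640*(-54) = -88560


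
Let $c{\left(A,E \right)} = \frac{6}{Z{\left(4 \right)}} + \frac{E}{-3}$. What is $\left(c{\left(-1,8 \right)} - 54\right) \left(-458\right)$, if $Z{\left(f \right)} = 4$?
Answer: $\frac{75799}{3} \approx 25266.0$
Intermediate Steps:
$c{\left(A,E \right)} = \frac{3}{2} - \frac{E}{3}$ ($c{\left(A,E \right)} = \frac{6}{4} + \frac{E}{-3} = 6 \cdot \frac{1}{4} + E \left(- \frac{1}{3}\right) = \frac{3}{2} - \frac{E}{3}$)
$\left(c{\left(-1,8 \right)} - 54\right) \left(-458\right) = \left(\left(\frac{3}{2} - \frac{8}{3}\right) - 54\right) \left(-458\right) = \left(- \frac{7}{6} - 54\right) \left(-458\right) = \left(- \frac{331}{6}\right) \left(-458\right) = \frac{75799}{3}$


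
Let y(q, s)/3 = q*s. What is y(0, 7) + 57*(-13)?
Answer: -741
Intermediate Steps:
y(q, s) = 3*q*s (y(q, s) = 3*(q*s) = 3*q*s)
y(0, 7) + 57*(-13) = 3*0*7 + 57*(-13) = 0 - 741 = -741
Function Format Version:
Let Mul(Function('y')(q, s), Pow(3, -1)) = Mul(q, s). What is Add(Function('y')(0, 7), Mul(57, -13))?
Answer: -741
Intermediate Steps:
Function('y')(q, s) = Mul(3, q, s) (Function('y')(q, s) = Mul(3, Mul(q, s)) = Mul(3, q, s))
Add(Function('y')(0, 7), Mul(57, -13)) = Add(Mul(3, 0, 7), Mul(57, -13)) = Add(0, -741) = -741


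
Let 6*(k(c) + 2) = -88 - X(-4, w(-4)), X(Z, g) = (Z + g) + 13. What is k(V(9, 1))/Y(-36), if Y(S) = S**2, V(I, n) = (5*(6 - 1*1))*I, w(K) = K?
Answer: -35/2592 ≈ -0.013503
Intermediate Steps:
V(I, n) = 25*I (V(I, n) = (5*(6 - 1))*I = (5*5)*I = 25*I)
X(Z, g) = 13 + Z + g
k(c) = -35/2 (k(c) = -2 + (-88 - (13 - 4 - 4))/6 = -2 + (-88 - 1*5)/6 = -2 + (-88 - 5)/6 = -2 + (1/6)*(-93) = -2 - 31/2 = -35/2)
k(V(9, 1))/Y(-36) = -35/(2*((-36)**2)) = -35/2/1296 = -35/2*1/1296 = -35/2592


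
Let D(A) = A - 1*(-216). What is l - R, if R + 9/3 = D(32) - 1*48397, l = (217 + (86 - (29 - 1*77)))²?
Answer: 171353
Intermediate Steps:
D(A) = 216 + A (D(A) = A + 216 = 216 + A)
l = 123201 (l = (217 + (86 - (29 - 77)))² = (217 + (86 - 1*(-48)))² = (217 + (86 + 48))² = (217 + 134)² = 351² = 123201)
R = -48152 (R = -3 + ((216 + 32) - 1*48397) = -3 + (248 - 48397) = -3 - 48149 = -48152)
l - R = 123201 - 1*(-48152) = 123201 + 48152 = 171353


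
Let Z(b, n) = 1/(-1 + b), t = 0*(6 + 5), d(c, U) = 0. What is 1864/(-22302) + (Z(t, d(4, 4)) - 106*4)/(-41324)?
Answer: -33774793/460803924 ≈ -0.073295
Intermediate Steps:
t = 0 (t = 0*11 = 0)
1864/(-22302) + (Z(t, d(4, 4)) - 106*4)/(-41324) = 1864/(-22302) + (1/(-1 + 0) - 106*4)/(-41324) = 1864*(-1/22302) + (1/(-1) - 424)*(-1/41324) = -932/11151 + (-1 - 424)*(-1/41324) = -932/11151 - 425*(-1/41324) = -932/11151 + 425/41324 = -33774793/460803924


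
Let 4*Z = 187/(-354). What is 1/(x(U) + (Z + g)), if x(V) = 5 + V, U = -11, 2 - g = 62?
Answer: -1416/93643 ≈ -0.015121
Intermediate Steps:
g = -60 (g = 2 - 1*62 = 2 - 62 = -60)
Z = -187/1416 (Z = (187/(-354))/4 = (187*(-1/354))/4 = (¼)*(-187/354) = -187/1416 ≈ -0.13206)
1/(x(U) + (Z + g)) = 1/((5 - 11) + (-187/1416 - 60)) = 1/(-6 - 85147/1416) = 1/(-93643/1416) = -1416/93643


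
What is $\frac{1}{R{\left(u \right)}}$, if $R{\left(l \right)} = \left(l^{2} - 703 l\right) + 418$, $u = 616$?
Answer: $- \frac{1}{53174} \approx -1.8806 \cdot 10^{-5}$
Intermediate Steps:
$R{\left(l \right)} = 418 + l^{2} - 703 l$
$\frac{1}{R{\left(u \right)}} = \frac{1}{418 + 616^{2} - 433048} = \frac{1}{418 + 379456 - 433048} = \frac{1}{-53174} = - \frac{1}{53174}$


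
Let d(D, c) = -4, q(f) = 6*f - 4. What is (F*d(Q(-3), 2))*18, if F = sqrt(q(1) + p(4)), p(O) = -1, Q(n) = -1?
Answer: -72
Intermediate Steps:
q(f) = -4 + 6*f
F = 1 (F = sqrt((-4 + 6*1) - 1) = sqrt((-4 + 6) - 1) = sqrt(2 - 1) = sqrt(1) = 1)
(F*d(Q(-3), 2))*18 = (1*(-4))*18 = -4*18 = -72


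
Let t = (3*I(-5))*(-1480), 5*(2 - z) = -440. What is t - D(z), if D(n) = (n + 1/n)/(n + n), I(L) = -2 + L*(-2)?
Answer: -575432101/16200 ≈ -35521.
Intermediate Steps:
z = 90 (z = 2 - ⅕*(-440) = 2 + 88 = 90)
I(L) = -2 - 2*L
D(n) = (n + 1/n)/(2*n) (D(n) = (n + 1/n)/((2*n)) = (n + 1/n)*(1/(2*n)) = (n + 1/n)/(2*n))
t = -35520 (t = (3*(-2 - 2*(-5)))*(-1480) = (3*(-2 + 10))*(-1480) = (3*8)*(-1480) = 24*(-1480) = -35520)
t - D(z) = -35520 - (1 + 90²)/(2*90²) = -35520 - (1 + 8100)/(2*8100) = -35520 - 8101/(2*8100) = -35520 - 1*8101/16200 = -35520 - 8101/16200 = -575432101/16200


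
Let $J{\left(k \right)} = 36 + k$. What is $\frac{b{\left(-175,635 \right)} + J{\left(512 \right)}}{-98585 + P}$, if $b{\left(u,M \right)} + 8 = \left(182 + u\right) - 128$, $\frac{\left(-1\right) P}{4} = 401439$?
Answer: $- \frac{419}{1704341} \approx -0.00024584$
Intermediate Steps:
$P = -1605756$ ($P = \left(-4\right) 401439 = -1605756$)
$b{\left(u,M \right)} = 46 + u$ ($b{\left(u,M \right)} = -8 + \left(\left(182 + u\right) - 128\right) = -8 + \left(54 + u\right) = 46 + u$)
$\frac{b{\left(-175,635 \right)} + J{\left(512 \right)}}{-98585 + P} = \frac{\left(46 - 175\right) + \left(36 + 512\right)}{-98585 - 1605756} = \frac{-129 + 548}{-1704341} = 419 \left(- \frac{1}{1704341}\right) = - \frac{419}{1704341}$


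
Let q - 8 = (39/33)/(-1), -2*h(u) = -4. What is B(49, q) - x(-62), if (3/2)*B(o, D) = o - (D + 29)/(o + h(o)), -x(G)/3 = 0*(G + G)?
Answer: 54190/1683 ≈ 32.198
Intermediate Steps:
h(u) = 2 (h(u) = -1/2*(-4) = 2)
x(G) = 0 (x(G) = -0*(G + G) = -0*2*G = -3*0 = 0)
q = 75/11 (q = 8 + (39/33)/(-1) = 8 + (39*(1/33))*(-1) = 8 + (13/11)*(-1) = 8 - 13/11 = 75/11 ≈ 6.8182)
B(o, D) = 2*o/3 - 2*(29 + D)/(3*(2 + o)) (B(o, D) = 2*(o - (D + 29)/(o + 2))/3 = 2*(o - (29 + D)/(2 + o))/3 = 2*o/3 - 2*(29 + D)/(3*(2 + o)))
B(49, q) - x(-62) = 2*(-29 + 49**2 - 1*75/11 + 2*49)/(3*(2 + 49)) - 1*0 = (2/3)*(-29 + 2401 - 75/11 + 98)/51 + 0 = (2/3)*(1/51)*(27095/11) + 0 = 54190/1683 + 0 = 54190/1683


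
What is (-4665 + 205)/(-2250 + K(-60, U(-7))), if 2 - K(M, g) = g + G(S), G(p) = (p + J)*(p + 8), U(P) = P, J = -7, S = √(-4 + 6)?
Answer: 9754020/4782967 - 4460*√2/4782967 ≈ 2.0380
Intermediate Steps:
S = √2 ≈ 1.4142
G(p) = (-7 + p)*(8 + p) (G(p) = (p - 7)*(p + 8) = (-7 + p)*(8 + p))
K(M, g) = 56 - g - √2 (K(M, g) = 2 - (g + (-56 + √2 + (√2)²)) = 2 - (g + (-56 + √2 + 2)) = 2 - (g + (-54 + √2)) = 2 - (-54 + g + √2) = 2 + (54 - g - √2) = 56 - g - √2)
(-4665 + 205)/(-2250 + K(-60, U(-7))) = (-4665 + 205)/(-2250 + (56 - 1*(-7) - √2)) = -4460/(-2250 + (56 + 7 - √2)) = -4460/(-2250 + (63 - √2)) = -4460/(-2187 - √2)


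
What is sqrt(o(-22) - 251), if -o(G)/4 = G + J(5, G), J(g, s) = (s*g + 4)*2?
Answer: sqrt(685) ≈ 26.173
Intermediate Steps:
J(g, s) = 8 + 2*g*s (J(g, s) = (g*s + 4)*2 = (4 + g*s)*2 = 8 + 2*g*s)
o(G) = -32 - 44*G (o(G) = -4*(G + (8 + 2*5*G)) = -4*(G + (8 + 10*G)) = -4*(8 + 11*G) = -32 - 44*G)
sqrt(o(-22) - 251) = sqrt((-32 - 44*(-22)) - 251) = sqrt((-32 + 968) - 251) = sqrt(936 - 251) = sqrt(685)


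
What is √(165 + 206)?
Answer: √371 ≈ 19.261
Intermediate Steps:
√(165 + 206) = √371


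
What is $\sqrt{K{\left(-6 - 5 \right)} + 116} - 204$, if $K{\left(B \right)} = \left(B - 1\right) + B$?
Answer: $-204 + \sqrt{93} \approx -194.36$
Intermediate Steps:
$K{\left(B \right)} = -1 + 2 B$ ($K{\left(B \right)} = \left(-1 + B\right) + B = -1 + 2 B$)
$\sqrt{K{\left(-6 - 5 \right)} + 116} - 204 = \sqrt{\left(-1 + 2 \left(-6 - 5\right)\right) + 116} - 204 = \sqrt{\left(-1 + 2 \left(-11\right)\right) + 116} - 204 = \sqrt{\left(-1 - 22\right) + 116} - 204 = \sqrt{-23 + 116} - 204 = \sqrt{93} - 204 = -204 + \sqrt{93}$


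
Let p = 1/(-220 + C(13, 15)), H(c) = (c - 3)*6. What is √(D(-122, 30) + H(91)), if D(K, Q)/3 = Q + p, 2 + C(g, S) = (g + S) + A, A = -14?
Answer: √1671033/52 ≈ 24.859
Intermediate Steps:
H(c) = -18 + 6*c (H(c) = (-3 + c)*6 = -18 + 6*c)
C(g, S) = -16 + S + g (C(g, S) = -2 + ((g + S) - 14) = -2 + ((S + g) - 14) = -2 + (-14 + S + g) = -16 + S + g)
p = -1/208 (p = 1/(-220 + (-16 + 15 + 13)) = 1/(-220 + 12) = 1/(-208) = -1/208 ≈ -0.0048077)
D(K, Q) = -3/208 + 3*Q (D(K, Q) = 3*(Q - 1/208) = 3*(-1/208 + Q) = -3/208 + 3*Q)
√(D(-122, 30) + H(91)) = √((-3/208 + 3*30) + (-18 + 6*91)) = √((-3/208 + 90) + (-18 + 546)) = √(18717/208 + 528) = √(128541/208) = √1671033/52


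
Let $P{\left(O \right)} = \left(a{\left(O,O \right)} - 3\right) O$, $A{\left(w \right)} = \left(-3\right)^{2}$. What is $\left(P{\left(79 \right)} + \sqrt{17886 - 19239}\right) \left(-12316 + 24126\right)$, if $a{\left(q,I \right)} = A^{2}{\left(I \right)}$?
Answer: $72773220 + 11810 i \sqrt{1353} \approx 7.2773 \cdot 10^{7} + 4.3441 \cdot 10^{5} i$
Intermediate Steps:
$A{\left(w \right)} = 9$
$a{\left(q,I \right)} = 81$ ($a{\left(q,I \right)} = 9^{2} = 81$)
$P{\left(O \right)} = 78 O$ ($P{\left(O \right)} = \left(81 - 3\right) O = 78 O$)
$\left(P{\left(79 \right)} + \sqrt{17886 - 19239}\right) \left(-12316 + 24126\right) = \left(78 \cdot 79 + \sqrt{17886 - 19239}\right) \left(-12316 + 24126\right) = \left(6162 + \sqrt{-1353}\right) 11810 = \left(6162 + i \sqrt{1353}\right) 11810 = 72773220 + 11810 i \sqrt{1353}$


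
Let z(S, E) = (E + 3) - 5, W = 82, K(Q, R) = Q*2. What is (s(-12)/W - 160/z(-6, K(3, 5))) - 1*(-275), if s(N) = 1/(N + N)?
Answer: 462479/1968 ≈ 235.00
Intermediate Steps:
K(Q, R) = 2*Q
s(N) = 1/(2*N)
z(S, E) = -2 + E (z(S, E) = (3 + E) - 5 = -2 + E)
(s(-12)/W - 160/z(-6, K(3, 5))) - 1*(-275) = (((½)/(-12))/82 - 160/(-2 + 2*3)) - 1*(-275) = (((½)*(-1/12))*(1/82) - 160/(-2 + 6)) + 275 = (-1/24*1/82 - 160/4) + 275 = (-1/1968 - 160*¼) + 275 = (-1/1968 - 40) + 275 = -78721/1968 + 275 = 462479/1968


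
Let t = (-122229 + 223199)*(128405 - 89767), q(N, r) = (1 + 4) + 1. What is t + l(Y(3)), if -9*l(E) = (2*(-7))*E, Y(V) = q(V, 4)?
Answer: 11703836608/3 ≈ 3.9013e+9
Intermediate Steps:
q(N, r) = 6 (q(N, r) = 5 + 1 = 6)
Y(V) = 6
l(E) = 14*E/9 (l(E) = -2*(-7)*E/9 = -(-14)*E/9 = 14*E/9)
t = 3901278860 (t = 100970*38638 = 3901278860)
t + l(Y(3)) = 3901278860 + (14/9)*6 = 3901278860 + 28/3 = 11703836608/3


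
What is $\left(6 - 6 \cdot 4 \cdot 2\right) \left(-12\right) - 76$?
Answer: $428$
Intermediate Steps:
$\left(6 - 6 \cdot 4 \cdot 2\right) \left(-12\right) - 76 = \left(6 - 48\right) \left(-12\right) - 76 = \left(-42\right) \left(-12\right) - 76 = 504 - 76 = 428$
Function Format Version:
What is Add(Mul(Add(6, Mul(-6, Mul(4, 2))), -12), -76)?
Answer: 428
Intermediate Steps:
Add(Mul(Add(6, Mul(-6, Mul(4, 2))), -12), -76) = Add(Mul(Add(6, Mul(-6, 8)), -12), -76) = Add(Mul(Add(6, -48), -12), -76) = Add(Mul(-42, -12), -76) = Add(504, -76) = 428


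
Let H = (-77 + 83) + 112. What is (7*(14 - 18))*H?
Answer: -3304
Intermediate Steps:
H = 118 (H = 6 + 112 = 118)
(7*(14 - 18))*H = (7*(14 - 18))*118 = (7*(-4))*118 = -28*118 = -3304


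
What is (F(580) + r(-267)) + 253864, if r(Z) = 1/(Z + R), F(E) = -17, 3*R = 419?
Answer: 96969551/382 ≈ 2.5385e+5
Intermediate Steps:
R = 419/3 (R = (1/3)*419 = 419/3 ≈ 139.67)
r(Z) = 1/(419/3 + Z) (r(Z) = 1/(Z + 419/3) = 1/(419/3 + Z))
(F(580) + r(-267)) + 253864 = (-17 + 3/(419 + 3*(-267))) + 253864 = (-17 + 3/(419 - 801)) + 253864 = (-17 + 3/(-382)) + 253864 = (-17 + 3*(-1/382)) + 253864 = (-17 - 3/382) + 253864 = -6497/382 + 253864 = 96969551/382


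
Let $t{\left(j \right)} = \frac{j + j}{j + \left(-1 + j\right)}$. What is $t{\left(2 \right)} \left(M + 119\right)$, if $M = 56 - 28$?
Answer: $196$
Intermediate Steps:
$M = 28$ ($M = 56 - 28 = 28$)
$t{\left(j \right)} = \frac{2 j}{-1 + 2 j}$
$t{\left(2 \right)} \left(M + 119\right) = 2 \cdot 2 \frac{1}{-1 + 2 \cdot 2} \left(28 + 119\right) = 2 \cdot 2 \frac{1}{-1 + 4} \cdot 147 = 2 \cdot 2 \cdot \frac{1}{3} \cdot 147 = \frac{4}{3} \cdot 147 = 196$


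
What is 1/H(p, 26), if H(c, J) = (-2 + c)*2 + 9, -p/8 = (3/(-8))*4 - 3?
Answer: 1/77 ≈ 0.012987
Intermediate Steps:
p = 36 (p = -8*((3/(-8))*4 - 3) = -8*((3*(-⅛))*4 - 3) = -8*(-3/8*4 - 3) = -8*(-3/2 - 3) = -8*(-9/2) = 36)
H(c, J) = 5 + 2*c (H(c, J) = (-4 + 2*c) + 9 = 5 + 2*c)
1/H(p, 26) = 1/(5 + 2*36) = 1/(5 + 72) = 1/77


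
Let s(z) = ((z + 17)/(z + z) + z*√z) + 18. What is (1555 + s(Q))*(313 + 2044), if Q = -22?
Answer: 163144469/44 - 51854*I*√22 ≈ 3.7078e+6 - 2.4322e+5*I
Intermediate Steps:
s(z) = 18 + z^(3/2) + (17 + z)/(2*z) (s(z) = ((17 + z)/((2*z)) + z^(3/2)) + 18 = ((17 + z)*(1/(2*z)) + z^(3/2)) + 18 = ((17 + z)/(2*z) + z^(3/2)) + 18 = (z^(3/2) + (17 + z)/(2*z)) + 18 = 18 + z^(3/2) + (17 + z)/(2*z))
(1555 + s(Q))*(313 + 2044) = (1555 + (37/2 + (-22)^(3/2) + (17/2)/(-22)))*(313 + 2044) = (1555 + (37/2 - 22*I*√22 + (17/2)*(-1/22)))*2357 = (1555 + (37/2 - 22*I*√22 - 17/44))*2357 = (1555 + (797/44 - 22*I*√22))*2357 = (69217/44 - 22*I*√22)*2357 = 163144469/44 - 51854*I*√22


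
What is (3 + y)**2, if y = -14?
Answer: 121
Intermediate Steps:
(3 + y)**2 = (3 - 14)**2 = (-11)**2 = 121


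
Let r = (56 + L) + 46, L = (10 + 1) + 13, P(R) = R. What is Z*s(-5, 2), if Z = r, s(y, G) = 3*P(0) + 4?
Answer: 504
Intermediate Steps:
L = 24 (L = 11 + 13 = 24)
s(y, G) = 4 (s(y, G) = 3*0 + 4 = 0 + 4 = 4)
r = 126 (r = (56 + 24) + 46 = 80 + 46 = 126)
Z = 126
Z*s(-5, 2) = 126*4 = 504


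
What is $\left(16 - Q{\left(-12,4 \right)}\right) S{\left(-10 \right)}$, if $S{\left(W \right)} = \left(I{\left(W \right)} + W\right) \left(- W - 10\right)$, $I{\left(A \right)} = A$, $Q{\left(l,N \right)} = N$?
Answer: $0$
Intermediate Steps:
$S{\left(W \right)} = 2 W \left(-10 - W\right)$ ($S{\left(W \right)} = \left(W + W\right) \left(- W - 10\right) = 2 W \left(-10 - W\right)$)
$\left(16 - Q{\left(-12,4 \right)}\right) S{\left(-10 \right)} = \left(16 - 4\right) 2 \left(-10\right) \left(-10 - -10\right) = \left(16 - 4\right) 2 \left(-10\right) \left(-10 + 10\right) = 12 \cdot 2 \left(-10\right) 0 = 12 \cdot 0 = 0$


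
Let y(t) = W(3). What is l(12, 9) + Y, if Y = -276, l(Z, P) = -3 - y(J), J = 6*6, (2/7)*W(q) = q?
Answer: -579/2 ≈ -289.50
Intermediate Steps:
W(q) = 7*q/2
J = 36
y(t) = 21/2 (y(t) = (7/2)*3 = 21/2)
l(Z, P) = -27/2 (l(Z, P) = -3 - 1*21/2 = -3 - 21/2 = -27/2)
l(12, 9) + Y = -27/2 - 276 = -579/2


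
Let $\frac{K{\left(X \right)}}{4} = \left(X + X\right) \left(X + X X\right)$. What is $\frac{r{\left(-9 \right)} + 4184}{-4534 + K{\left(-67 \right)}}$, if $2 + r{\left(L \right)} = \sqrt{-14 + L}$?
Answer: $- \frac{2091}{1187363} - \frac{i \sqrt{23}}{2374726} \approx -0.001761 - 2.0195 \cdot 10^{-6} i$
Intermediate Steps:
$r{\left(L \right)} = -2 + \sqrt{-14 + L}$
$K{\left(X \right)} = 8 X \left(X + X^{2}\right)$ ($K{\left(X \right)} = 4 \left(X + X\right) \left(X + X X\right) = 4 \cdot 2 X \left(X + X^{2}\right) = 8 X \left(X + X^{2}\right)$)
$\frac{r{\left(-9 \right)} + 4184}{-4534 + K{\left(-67 \right)}} = \frac{\left(-2 + \sqrt{-14 - 9}\right) + 4184}{-4534 + 8 \left(-67\right)^{2} \left(1 - 67\right)} = \frac{\left(-2 + \sqrt{-23}\right) + 4184}{-4534 + 8 \cdot 4489 \left(-66\right)} = \frac{\left(-2 + i \sqrt{23}\right) + 4184}{-4534 - 2370192} = \frac{4182 + i \sqrt{23}}{-2374726} = \left(4182 + i \sqrt{23}\right) \left(- \frac{1}{2374726}\right) = - \frac{2091}{1187363} - \frac{i \sqrt{23}}{2374726}$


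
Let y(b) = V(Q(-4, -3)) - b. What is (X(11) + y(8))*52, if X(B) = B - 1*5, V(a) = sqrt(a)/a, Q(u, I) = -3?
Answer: -104 - 52*I*sqrt(3)/3 ≈ -104.0 - 30.022*I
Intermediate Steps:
V(a) = 1/sqrt(a)
X(B) = -5 + B (X(B) = B - 5 = -5 + B)
y(b) = -b - I*sqrt(3)/3 (y(b) = 1/sqrt(-3) - b = -I*sqrt(3)/3 - b = -b - I*sqrt(3)/3)
(X(11) + y(8))*52 = ((-5 + 11) + (-1*8 - I*sqrt(3)/3))*52 = (6 + (-8 - I*sqrt(3)/3))*52 = (-2 - I*sqrt(3)/3)*52 = -104 - 52*I*sqrt(3)/3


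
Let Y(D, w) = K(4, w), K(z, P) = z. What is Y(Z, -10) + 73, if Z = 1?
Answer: 77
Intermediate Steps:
Y(D, w) = 4
Y(Z, -10) + 73 = 4 + 73 = 77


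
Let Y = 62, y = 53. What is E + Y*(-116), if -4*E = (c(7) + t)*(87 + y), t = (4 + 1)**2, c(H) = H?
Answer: -8312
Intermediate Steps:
t = 25 (t = 5**2 = 25)
E = -1120 (E = -(7 + 25)*(87 + 53)/4 = -8*140 = -1/4*4480 = -1120)
E + Y*(-116) = -1120 + 62*(-116) = -1120 - 7192 = -8312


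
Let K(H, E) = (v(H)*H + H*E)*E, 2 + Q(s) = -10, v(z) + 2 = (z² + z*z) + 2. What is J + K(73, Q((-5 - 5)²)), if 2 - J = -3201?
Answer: -9322693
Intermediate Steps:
J = 3203 (J = 2 - 1*(-3201) = 2 + 3201 = 3203)
v(z) = 2*z² (v(z) = -2 + ((z² + z*z) + 2) = -2 + ((z² + z²) + 2) = -2 + (2*z² + 2) = -2 + (2 + 2*z²) = 2*z²)
Q(s) = -12 (Q(s) = -2 - 10 = -12)
K(H, E) = E*(2*H³ + E*H) (K(H, E) = ((2*H²)*H + H*E)*E = (2*H³ + E*H)*E = E*(2*H³ + E*H))
J + K(73, Q((-5 - 5)²)) = 3203 - 12*73*(-12 + 2*73²) = 3203 - 12*73*(-12 + 2*5329) = 3203 - 12*73*(-12 + 10658) = 3203 - 12*73*10646 = 3203 - 9325896 = -9322693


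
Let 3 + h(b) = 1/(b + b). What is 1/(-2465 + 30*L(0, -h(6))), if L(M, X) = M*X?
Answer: -1/2465 ≈ -0.00040568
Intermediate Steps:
h(b) = -3 + 1/(2*b) (h(b) = -3 + 1/(b + b) = -3 + 1/(2*b))
1/(-2465 + 30*L(0, -h(6))) = 1/(-2465 + 30*(0*(-(-3 + (½)/6)))) = 1/(-2465 + 30*(0*(-(-3 + (½)*(⅙))))) = 1/(-2465 + 30*(0*(-(-3 + 1/12)))) = 1/(-2465 + 30*(0*(-1*(-35/12)))) = 1/(-2465 + 30*(0*(35/12))) = 1/(-2465 + 30*0) = 1/(-2465 + 0) = 1/(-2465) = -1/2465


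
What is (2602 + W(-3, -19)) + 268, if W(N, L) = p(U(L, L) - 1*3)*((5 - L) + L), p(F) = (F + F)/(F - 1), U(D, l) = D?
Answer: 66230/23 ≈ 2879.6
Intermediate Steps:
p(F) = 2*F/(-1 + F) (p(F) = (2*F)/(-1 + F) = 2*F/(-1 + F))
W(N, L) = 10*(-3 + L)/(-4 + L) (W(N, L) = (2*(L - 1*3)/(-1 + (L - 1*3)))*((5 - L) + L) = (2*(L - 3)/(-1 + (L - 3)))*5 = (2*(-3 + L)/(-1 + (-3 + L)))*5 = (2*(-3 + L)/(-4 + L))*5 = 10*(-3 + L)/(-4 + L))
(2602 + W(-3, -19)) + 268 = (2602 + 10*(-3 - 19)/(-4 - 19)) + 268 = (2602 + 10*(-22)/(-23)) + 268 = (2602 + 10*(-1/23)*(-22)) + 268 = (2602 + 220/23) + 268 = 60066/23 + 268 = 66230/23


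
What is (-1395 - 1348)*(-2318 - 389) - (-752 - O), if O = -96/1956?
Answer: 1210446631/163 ≈ 7.4261e+6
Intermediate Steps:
O = -8/163 (O = -96*1/1956 = -8/163 ≈ -0.049080)
(-1395 - 1348)*(-2318 - 389) - (-752 - O) = (-1395 - 1348)*(-2318 - 389) - (-752 - 1*(-8/163)) = -2743*(-2707) - (-752 + 8/163) = 7425301 - 1*(-122568/163) = 7425301 + 122568/163 = 1210446631/163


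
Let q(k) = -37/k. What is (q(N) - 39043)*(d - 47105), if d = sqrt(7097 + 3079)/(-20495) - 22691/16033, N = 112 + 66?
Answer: 2624401929869398/1426937 + 27798764*sqrt(159)/1824055 ≈ 1.8392e+9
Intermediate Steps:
N = 178
d = -22691/16033 - 8*sqrt(159)/20495 (d = sqrt(10176)*(-1/20495) - 22691*1/16033 = (8*sqrt(159))*(-1/20495) - 22691/16033 = -8*sqrt(159)/20495 - 22691/16033 = -22691/16033 - 8*sqrt(159)/20495 ≈ -1.4202)
(q(N) - 39043)*(d - 47105) = (-37/178 - 39043)*((-22691/16033 - 8*sqrt(159)/20495) - 47105) = (-37*1/178 - 39043)*(-755257156/16033 - 8*sqrt(159)/20495) = (-37/178 - 39043)*(-755257156/16033 - 8*sqrt(159)/20495) = -6949691*(-755257156/16033 - 8*sqrt(159)/20495)/178 = 2624401929869398/1426937 + 27798764*sqrt(159)/1824055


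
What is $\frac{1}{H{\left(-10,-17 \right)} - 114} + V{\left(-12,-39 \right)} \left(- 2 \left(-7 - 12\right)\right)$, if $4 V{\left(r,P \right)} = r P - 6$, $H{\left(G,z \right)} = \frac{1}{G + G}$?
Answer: $\frac{10011289}{2281} \approx 4389.0$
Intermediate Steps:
$H{\left(G,z \right)} = \frac{1}{2 G}$
$V{\left(r,P \right)} = - \frac{3}{2} + \frac{P r}{4}$ ($V{\left(r,P \right)} = \frac{r P - 6}{4} = \frac{P r - 6}{4} = \frac{-6 + P r}{4} = - \frac{3}{2} + \frac{P r}{4}$)
$\frac{1}{H{\left(-10,-17 \right)} - 114} + V{\left(-12,-39 \right)} \left(- 2 \left(-7 - 12\right)\right) = \frac{1}{\frac{1}{2 \left(-10\right)} - 114} + \left(- \frac{3}{2} + \frac{1}{4} \left(-39\right) \left(-12\right)\right) \left(- 2 \left(-7 - 12\right)\right) = \frac{1}{\frac{1}{2} \left(- \frac{1}{10}\right) - 114} + \left(- \frac{3}{2} + 117\right) \left(\left(-2\right) \left(-19\right)\right) = \frac{1}{- \frac{1}{20} - 114} + \frac{231}{2} \cdot 38 = \frac{1}{- \frac{2281}{20}} + 4389 = - \frac{20}{2281} + 4389 = \frac{10011289}{2281}$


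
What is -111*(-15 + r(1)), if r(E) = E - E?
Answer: 1665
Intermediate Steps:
r(E) = 0
-111*(-15 + r(1)) = -111*(-15 + 0) = -111*(-15) = 1665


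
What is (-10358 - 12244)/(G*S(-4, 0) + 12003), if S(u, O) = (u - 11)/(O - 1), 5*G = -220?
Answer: -7534/3781 ≈ -1.9926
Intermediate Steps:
G = -44 (G = (⅕)*(-220) = -44)
S(u, O) = (-11 + u)/(-1 + O)
(-10358 - 12244)/(G*S(-4, 0) + 12003) = (-10358 - 12244)/(-44*(-11 - 4)/(-1 + 0) + 12003) = -22602/(-44*(-15)/(-1) + 12003) = -22602/(-(-44)*(-15) + 12003) = -22602/(-44*15 + 12003) = -22602/(-660 + 12003) = -22602/11343 = -22602*1/11343 = -7534/3781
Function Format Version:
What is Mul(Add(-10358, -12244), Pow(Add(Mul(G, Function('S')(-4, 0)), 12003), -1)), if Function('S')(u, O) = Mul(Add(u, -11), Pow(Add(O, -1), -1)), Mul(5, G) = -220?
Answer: Rational(-7534, 3781) ≈ -1.9926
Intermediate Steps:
G = -44 (G = Mul(Rational(1, 5), -220) = -44)
Function('S')(u, O) = Mul(Pow(Add(-1, O), -1), Add(-11, u)) (Function('S')(u, O) = Mul(Add(-11, u), Pow(Add(-1, O), -1)) = Mul(Pow(Add(-1, O), -1), Add(-11, u)))
Mul(Add(-10358, -12244), Pow(Add(Mul(G, Function('S')(-4, 0)), 12003), -1)) = Mul(Add(-10358, -12244), Pow(Add(Mul(-44, Mul(Pow(Add(-1, 0), -1), Add(-11, -4))), 12003), -1)) = Mul(-22602, Pow(Add(Mul(-44, Mul(Pow(-1, -1), -15)), 12003), -1)) = Mul(-22602, Pow(Add(Mul(-44, Mul(-1, -15)), 12003), -1)) = Mul(-22602, Pow(Add(Mul(-44, 15), 12003), -1)) = Mul(-22602, Pow(Add(-660, 12003), -1)) = Mul(-22602, Pow(11343, -1)) = Mul(-22602, Rational(1, 11343)) = Rational(-7534, 3781)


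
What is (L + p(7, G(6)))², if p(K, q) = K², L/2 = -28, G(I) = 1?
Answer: 49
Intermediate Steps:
L = -56 (L = 2*(-28) = -56)
(L + p(7, G(6)))² = (-56 + 7²)² = (-56 + 49)² = (-7)² = 49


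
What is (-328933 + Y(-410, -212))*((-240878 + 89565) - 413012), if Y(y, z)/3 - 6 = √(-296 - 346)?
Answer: 185614957375 - 1692975*I*√642 ≈ 1.8561e+11 - 4.2896e+7*I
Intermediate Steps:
Y(y, z) = 18 + 3*I*√642 (Y(y, z) = 18 + 3*√(-296 - 346) = 18 + 3*√(-642) = 18 + 3*(I*√642) = 18 + 3*I*√642)
(-328933 + Y(-410, -212))*((-240878 + 89565) - 413012) = (-328933 + (18 + 3*I*√642))*((-240878 + 89565) - 413012) = (-328915 + 3*I*√642)*(-151313 - 413012) = (-328915 + 3*I*√642)*(-564325) = 185614957375 - 1692975*I*√642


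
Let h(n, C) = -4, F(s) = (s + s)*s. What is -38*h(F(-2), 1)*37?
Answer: 5624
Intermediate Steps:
F(s) = 2*s² (F(s) = (2*s)*s = 2*s²)
-38*h(F(-2), 1)*37 = -38*(-4)*37 = 152*37 = 5624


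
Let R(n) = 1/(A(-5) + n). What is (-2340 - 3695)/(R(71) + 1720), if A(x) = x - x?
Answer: -428485/122121 ≈ -3.5087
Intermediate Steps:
A(x) = 0
R(n) = 1/n (R(n) = 1/(0 + n) = 1/n)
(-2340 - 3695)/(R(71) + 1720) = (-2340 - 3695)/(1/71 + 1720) = -6035/(1/71 + 1720) = -6035/122121/71 = -6035*71/122121 = -428485/122121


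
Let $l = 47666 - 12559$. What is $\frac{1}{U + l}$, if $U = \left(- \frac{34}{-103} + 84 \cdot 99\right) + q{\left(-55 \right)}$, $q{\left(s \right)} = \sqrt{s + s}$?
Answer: $\frac{460678109}{20004178762599} - \frac{10609 i \sqrt{110}}{20004178762599} \approx 2.3029 \cdot 10^{-5} - 5.5622 \cdot 10^{-9} i$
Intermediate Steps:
$q{\left(s \right)} = \sqrt{2} \sqrt{s}$ ($q{\left(s \right)} = \sqrt{2 s} = \sqrt{2} \sqrt{s}$)
$l = 35107$
$U = \frac{856582}{103} + i \sqrt{110}$ ($U = \left(- \frac{34}{-103} + 84 \cdot 99\right) + \sqrt{2} \sqrt{-55} = \left(\left(-34\right) \left(- \frac{1}{103}\right) + 8316\right) + \sqrt{2} i \sqrt{55} = \left(\frac{34}{103} + 8316\right) + i \sqrt{110} = \frac{856582}{103} + i \sqrt{110} \approx 8316.3 + 10.488 i$)
$\frac{1}{U + l} = \frac{1}{\left(\frac{856582}{103} + i \sqrt{110}\right) + 35107} = \frac{1}{\frac{4472603}{103} + i \sqrt{110}}$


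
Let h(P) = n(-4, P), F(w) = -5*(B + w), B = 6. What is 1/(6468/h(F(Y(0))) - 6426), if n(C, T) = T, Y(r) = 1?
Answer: -5/33054 ≈ -0.00015127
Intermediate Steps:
F(w) = -30 - 5*w (F(w) = -5*(6 + w) = -30 - 5*w)
h(P) = P
1/(6468/h(F(Y(0))) - 6426) = 1/(6468/(-30 - 5*1) - 6426) = 1/(6468/(-30 - 5) - 6426) = 1/(6468/(-35) - 6426) = 1/(6468*(-1/35) - 6426) = 1/(-924/5 - 6426) = 1/(-33054/5) = -5/33054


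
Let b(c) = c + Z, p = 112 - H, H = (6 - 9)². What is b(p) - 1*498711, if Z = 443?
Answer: -498165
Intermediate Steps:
H = 9 (H = (-3)² = 9)
p = 103 (p = 112 - 1*9 = 112 - 9 = 103)
b(c) = 443 + c (b(c) = c + 443 = 443 + c)
b(p) - 1*498711 = (443 + 103) - 1*498711 = 546 - 498711 = -498165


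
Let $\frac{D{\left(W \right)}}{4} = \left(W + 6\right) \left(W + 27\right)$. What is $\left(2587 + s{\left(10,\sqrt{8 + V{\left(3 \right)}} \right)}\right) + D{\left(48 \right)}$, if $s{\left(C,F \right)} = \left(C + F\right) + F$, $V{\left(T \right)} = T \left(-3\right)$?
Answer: $18797 + 2 i \approx 18797.0 + 2.0 i$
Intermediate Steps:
$V{\left(T \right)} = - 3 T$
$D{\left(W \right)} = 4 \left(6 + W\right) \left(27 + W\right)$ ($D{\left(W \right)} = 4 \left(W + 6\right) \left(W + 27\right) = 4 \left(6 + W\right) \left(27 + W\right)$)
$s{\left(C,F \right)} = C + 2 F$
$\left(2587 + s{\left(10,\sqrt{8 + V{\left(3 \right)}} \right)}\right) + D{\left(48 \right)} = \left(2587 + \left(10 + 2 \sqrt{8 - 9}\right)\right) + \left(648 + 4 \cdot 48^{2} + 132 \cdot 48\right) = \left(2587 + \left(10 + 2 \sqrt{8 - 9}\right)\right) + \left(648 + 4 \cdot 2304 + 6336\right) = \left(2587 + \left(10 + 2 \sqrt{-1}\right)\right) + \left(648 + 9216 + 6336\right) = \left(2587 + \left(10 + 2 i\right)\right) + 16200 = \left(2597 + 2 i\right) + 16200 = 18797 + 2 i$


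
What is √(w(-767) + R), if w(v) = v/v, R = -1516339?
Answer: 3*I*√168482 ≈ 1231.4*I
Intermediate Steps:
w(v) = 1
√(w(-767) + R) = √(1 - 1516339) = √(-1516338) = 3*I*√168482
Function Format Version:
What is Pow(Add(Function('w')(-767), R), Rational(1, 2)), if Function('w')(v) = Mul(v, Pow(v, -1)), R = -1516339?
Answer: Mul(3, I, Pow(168482, Rational(1, 2))) ≈ Mul(1231.4, I)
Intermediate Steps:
Function('w')(v) = 1
Pow(Add(Function('w')(-767), R), Rational(1, 2)) = Pow(Add(1, -1516339), Rational(1, 2)) = Pow(-1516338, Rational(1, 2)) = Mul(3, I, Pow(168482, Rational(1, 2)))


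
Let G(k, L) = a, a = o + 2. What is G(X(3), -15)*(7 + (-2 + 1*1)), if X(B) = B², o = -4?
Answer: -12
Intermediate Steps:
a = -2 (a = -4 + 2 = -2)
G(k, L) = -2
G(X(3), -15)*(7 + (-2 + 1*1)) = -2*(7 + (-2 + 1*1)) = -2*(7 + (-2 + 1)) = -2*(7 - 1) = -2*6 = -12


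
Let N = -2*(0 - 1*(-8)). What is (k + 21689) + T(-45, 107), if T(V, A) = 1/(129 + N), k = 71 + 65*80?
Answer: 3046481/113 ≈ 26960.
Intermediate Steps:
k = 5271 (k = 71 + 5200 = 5271)
N = -16 (N = -2*(0 + 8) = -2*8 = -16)
T(V, A) = 1/113 (T(V, A) = 1/(129 - 16) = 1/113)
(k + 21689) + T(-45, 107) = (5271 + 21689) + 1/113 = 26960 + 1/113 = 3046481/113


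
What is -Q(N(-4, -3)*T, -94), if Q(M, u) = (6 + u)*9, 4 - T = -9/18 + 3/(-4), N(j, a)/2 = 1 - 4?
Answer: 792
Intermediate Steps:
N(j, a) = -6 (N(j, a) = 2*(1 - 4) = 2*(-3) = -6)
T = 21/4 (T = 4 - (-9/18 + 3/(-4)) = 4 - (-9*1/18 + 3*(-1/4)) = 4 - (-1/2 - 3/4) = 4 - 1*(-5/4) = 4 + 5/4 = 21/4 ≈ 5.2500)
Q(M, u) = 54 + 9*u
-Q(N(-4, -3)*T, -94) = -(54 + 9*(-94)) = -(54 - 846) = -1*(-792) = 792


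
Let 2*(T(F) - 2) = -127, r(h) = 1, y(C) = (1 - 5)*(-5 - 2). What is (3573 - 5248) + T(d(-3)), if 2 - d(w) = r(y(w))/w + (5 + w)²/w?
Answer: -3473/2 ≈ -1736.5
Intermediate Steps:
y(C) = 28 (y(C) = -4*(-7) = 28)
d(w) = 2 - 1/w - (5 + w)²/w (d(w) = 2 - (1/w + (5 + w)²/w) = 2 + (-1/w - (5 + w)²/w) = 2 - 1/w - (5 + w)²/w)
T(F) = -123/2 (T(F) = 2 + (½)*(-127) = 2 - 127/2 = -123/2)
(3573 - 5248) + T(d(-3)) = (3573 - 5248) - 123/2 = -1675 - 123/2 = -3473/2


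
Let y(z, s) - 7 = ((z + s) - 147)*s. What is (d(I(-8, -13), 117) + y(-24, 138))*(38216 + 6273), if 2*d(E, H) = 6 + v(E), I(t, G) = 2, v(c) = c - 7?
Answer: -404538477/2 ≈ -2.0227e+8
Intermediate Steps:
v(c) = -7 + c
d(E, H) = -½ + E/2 (d(E, H) = (6 + (-7 + E))/2 = (-1 + E)/2 = -½ + E/2)
y(z, s) = 7 + s*(-147 + s + z) (y(z, s) = 7 + ((z + s) - 147)*s = 7 + ((s + z) - 147)*s = 7 + (-147 + s + z)*s = 7 + s*(-147 + s + z))
(d(I(-8, -13), 117) + y(-24, 138))*(38216 + 6273) = ((-½ + (½)*2) + (7 + 138² - 147*138 + 138*(-24)))*(38216 + 6273) = ((-½ + 1) + (7 + 19044 - 20286 - 3312))*44489 = (½ - 4547)*44489 = -9093/2*44489 = -404538477/2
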